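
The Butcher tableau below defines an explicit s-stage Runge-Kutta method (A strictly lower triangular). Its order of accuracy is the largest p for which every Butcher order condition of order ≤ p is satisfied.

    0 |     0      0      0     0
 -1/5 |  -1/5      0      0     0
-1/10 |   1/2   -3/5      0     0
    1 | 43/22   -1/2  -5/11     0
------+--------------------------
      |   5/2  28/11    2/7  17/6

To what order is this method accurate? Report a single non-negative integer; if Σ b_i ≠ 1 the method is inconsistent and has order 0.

b = (5/2, 28/11, 2/7, 17/6)
c = (0, -1/5, -1/10, 1)
Ac = (0, 0, 3/25, 8/55)
Σ b_i: 5/2·1 + 28/11·1 + 2/7·1 + 17/6·1 = 1886/231 ≠ 1 ⇒ order 0.

0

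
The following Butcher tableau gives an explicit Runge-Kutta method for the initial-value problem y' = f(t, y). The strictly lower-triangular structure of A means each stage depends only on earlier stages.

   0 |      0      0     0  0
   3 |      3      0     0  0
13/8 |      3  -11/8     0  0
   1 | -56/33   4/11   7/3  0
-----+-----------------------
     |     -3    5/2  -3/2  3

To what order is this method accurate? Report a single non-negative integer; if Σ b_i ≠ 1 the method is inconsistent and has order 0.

b = (-3, 5/2, -3/2, 3)
c = (0, 3, 13/8, 1)
Ac = (0, 0, -33/8, 1289/264)
Σ b_i: (-3)·1 + 5/2·1 + (-3/2)·1 + 3·1 = 1 ✓
b·c: 5/2·3 + (-3/2)·13/8 + 3·1 = 129/16 ≠ 1/2 ⇒ order 1.

1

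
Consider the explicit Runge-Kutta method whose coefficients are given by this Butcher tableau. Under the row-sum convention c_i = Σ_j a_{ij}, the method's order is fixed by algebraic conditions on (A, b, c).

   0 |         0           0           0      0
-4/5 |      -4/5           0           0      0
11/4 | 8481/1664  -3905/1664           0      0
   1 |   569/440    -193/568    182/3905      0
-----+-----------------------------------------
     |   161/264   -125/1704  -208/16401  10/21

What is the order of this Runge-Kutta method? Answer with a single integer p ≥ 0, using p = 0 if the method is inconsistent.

b = (161/264, -125/1704, -208/16401, 10/21)
c = (0, -4/5, 11/4, 1)
Ac = (0, 0, 781/416, 2/5)
Σ b_i: 161/264·1 + (-125/1704)·1 + (-208/16401)·1 + 10/21·1 = 1 ✓
b·c: (-125/1704)·(-4/5) + (-208/16401)·11/4 + 10/21·1 = 1/2 ✓
b·c²: (-125/1704)·16/25 + (-208/16401)·121/16 + 10/21·1 = 1/3 ✓
b·Ac: (-208/16401)·781/416 + 10/21·2/5 = 1/6 ✓
b·c³: (-125/1704)·(-64/125) + (-208/16401)·1331/64 + 10/21·1 = 1/4 ✓
b·(c∘Ac): (-208/16401)·8591/1664 + 10/21·2/5 = 1/8 ✓
b·Ac²: (-208/16401)·(-781/520) + 10/21·27/200 = 1/12 ✓
b·A²c: 10/21·7/80 = 1/24 ✓; 4 stages ⇒ order 4.

4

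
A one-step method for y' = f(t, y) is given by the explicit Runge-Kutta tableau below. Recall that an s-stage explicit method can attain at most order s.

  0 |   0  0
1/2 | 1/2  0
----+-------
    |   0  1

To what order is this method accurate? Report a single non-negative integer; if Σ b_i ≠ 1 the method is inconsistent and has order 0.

2

b = (0, 1)
c = (0, 1/2)
Σ b_i: 1·1 = 1 ✓
b·c: 1·1/2 = 1/2 ✓; 2 stages ⇒ order 2.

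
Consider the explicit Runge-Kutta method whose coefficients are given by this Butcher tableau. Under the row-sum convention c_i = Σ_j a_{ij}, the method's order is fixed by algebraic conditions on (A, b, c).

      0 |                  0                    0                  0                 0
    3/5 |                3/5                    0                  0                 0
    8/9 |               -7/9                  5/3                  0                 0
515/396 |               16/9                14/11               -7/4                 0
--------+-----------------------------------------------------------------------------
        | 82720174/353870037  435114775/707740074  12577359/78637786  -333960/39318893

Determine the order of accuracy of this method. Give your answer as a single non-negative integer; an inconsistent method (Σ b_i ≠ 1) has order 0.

3

b = (82720174/353870037, 435114775/707740074, 12577359/78637786, -333960/39318893)
c = (0, 3/5, 8/9, 515/396)
Ac = (0, 0, 1, -392/495)
Σ b_i: 82720174/353870037·1 + 435114775/707740074·1 + 12577359/78637786·1 + (-333960/39318893)·1 = 1 ✓
b·c: 435114775/707740074·3/5 + 12577359/78637786·8/9 + (-333960/39318893)·515/396 = 1/2 ✓
b·c²: 435114775/707740074·9/25 + 12577359/78637786·64/81 + (-333960/39318893)·265225/156816 = 1/3 ✓
b·Ac: 12577359/78637786·1 + (-333960/39318893)·(-392/495) = 1/6 ✓
b·c³: 435114775/707740074·27/125 + 12577359/78637786·512/729 + (-333960/39318893)·136590875/62099136 = 951967813711/4203976039560 ≠ 1/4 ⇒ order 3.
b·(c∘Ac): 12577359/78637786·8/9 + (-333960/39318893)·(-10094/9801) = 160214788/1061610111 ≠ 1/8
b·Ac²: 12577359/78637786·3/5 + (-333960/39318893)·(-20594/22275) = 1102130591/10616101110 ≠ 1/12
b·A²c: (-333960/39318893)·(-7/4) = 584430/39318893 ≠ 1/24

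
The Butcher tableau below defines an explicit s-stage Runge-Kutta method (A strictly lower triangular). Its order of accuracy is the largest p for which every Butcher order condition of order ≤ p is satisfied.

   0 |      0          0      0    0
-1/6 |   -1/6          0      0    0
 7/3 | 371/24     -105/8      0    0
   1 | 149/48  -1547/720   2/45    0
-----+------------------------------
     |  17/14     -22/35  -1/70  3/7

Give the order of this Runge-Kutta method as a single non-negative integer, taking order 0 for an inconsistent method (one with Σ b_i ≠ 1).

4

b = (17/14, -22/35, -1/70, 3/7)
c = (0, -1/6, 7/3, 1)
Ac = (0, 0, 35/16, 133/288)
Σ b_i: 17/14·1 + (-22/35)·1 + (-1/70)·1 + 3/7·1 = 1 ✓
b·c: (-22/35)·(-1/6) + (-1/70)·7/3 + 3/7·1 = 1/2 ✓
b·c²: (-22/35)·1/36 + (-1/70)·49/9 + 3/7·1 = 1/3 ✓
b·Ac: (-1/70)·35/16 + 3/7·133/288 = 1/6 ✓
b·c³: (-22/35)·(-1/216) + (-1/70)·343/27 + 3/7·1 = 1/4 ✓
b·(c∘Ac): (-1/70)·245/48 + 3/7·133/288 = 1/8 ✓
b·Ac²: (-1/70)·(-35/96) + 3/7·35/192 = 1/12 ✓
b·A²c: 3/7·7/72 = 1/24 ✓; 4 stages ⇒ order 4.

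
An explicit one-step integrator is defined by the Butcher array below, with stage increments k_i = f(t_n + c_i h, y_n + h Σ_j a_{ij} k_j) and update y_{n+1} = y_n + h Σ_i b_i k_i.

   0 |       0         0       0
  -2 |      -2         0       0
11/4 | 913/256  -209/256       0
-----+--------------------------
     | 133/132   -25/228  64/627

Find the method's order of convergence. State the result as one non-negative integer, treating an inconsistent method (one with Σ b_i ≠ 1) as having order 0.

3

b = (133/132, -25/228, 64/627)
c = (0, -2, 11/4)
Ac = (0, 0, 209/128)
Σ b_i: 133/132·1 + (-25/228)·1 + 64/627·1 = 1 ✓
b·c: (-25/228)·(-2) + 64/627·11/4 = 1/2 ✓
b·c²: (-25/228)·4 + 64/627·121/16 = 1/3 ✓
b·Ac: 64/627·209/128 = 1/6 ✓; 3 stages ⇒ order 3.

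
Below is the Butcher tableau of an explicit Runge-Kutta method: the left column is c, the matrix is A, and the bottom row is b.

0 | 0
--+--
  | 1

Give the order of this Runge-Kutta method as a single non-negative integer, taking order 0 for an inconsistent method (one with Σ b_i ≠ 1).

1

b = (1)
c = (0)
Σ b_i: 1·1 = 1 ✓; 1 stage ⇒ order 1.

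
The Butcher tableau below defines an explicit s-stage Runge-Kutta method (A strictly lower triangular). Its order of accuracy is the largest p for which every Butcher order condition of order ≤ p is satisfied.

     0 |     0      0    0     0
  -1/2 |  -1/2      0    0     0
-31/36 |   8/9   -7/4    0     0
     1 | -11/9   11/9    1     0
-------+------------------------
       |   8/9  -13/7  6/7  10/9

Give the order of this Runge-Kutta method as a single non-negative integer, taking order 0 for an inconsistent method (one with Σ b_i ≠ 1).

b = (8/9, -13/7, 6/7, 10/9)
c = (0, -1/2, -31/36, 1)
Ac = (0, 0, 7/8, -53/36)
Σ b_i: 8/9·1 + (-13/7)·1 + 6/7·1 + 10/9·1 = 1 ✓
b·c: (-13/7)·(-1/2) + 6/7·(-31/36) + 10/9·1 = 82/63 ≠ 1/2 ⇒ order 1.

1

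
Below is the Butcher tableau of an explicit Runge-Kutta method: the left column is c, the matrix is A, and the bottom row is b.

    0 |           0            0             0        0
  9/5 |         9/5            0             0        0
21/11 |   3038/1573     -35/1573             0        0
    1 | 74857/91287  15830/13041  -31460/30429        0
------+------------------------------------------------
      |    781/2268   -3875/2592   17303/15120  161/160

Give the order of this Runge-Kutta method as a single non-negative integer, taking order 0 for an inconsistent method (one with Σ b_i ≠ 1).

b = (781/2268, -3875/2592, 17303/15120, 161/160)
c = (0, 9/5, 21/11, 1)
Ac = (0, 0, -63/1573, 34/161)
Σ b_i: 781/2268·1 + (-3875/2592)·1 + 17303/15120·1 + 161/160·1 = 1 ✓
b·c: (-3875/2592)·9/5 + 17303/15120·21/11 + 161/160·1 = 1/2 ✓
b·c²: (-3875/2592)·81/25 + 17303/15120·441/121 + 161/160·1 = 1/3 ✓
b·Ac: 17303/15120·(-63/1573) + 161/160·34/161 = 1/6 ✓
b·c³: (-3875/2592)·729/125 + 17303/15120·9261/1331 + 161/160·1 = 1/4 ✓
b·(c∘Ac): 17303/15120·(-1323/17303) + 161/160·34/161 = 1/8 ✓
b·Ac²: 17303/15120·(-567/7865) + 161/160·398/2415 = 1/12 ✓
b·A²c: 161/160·20/483 = 1/24 ✓; 4 stages ⇒ order 4.

4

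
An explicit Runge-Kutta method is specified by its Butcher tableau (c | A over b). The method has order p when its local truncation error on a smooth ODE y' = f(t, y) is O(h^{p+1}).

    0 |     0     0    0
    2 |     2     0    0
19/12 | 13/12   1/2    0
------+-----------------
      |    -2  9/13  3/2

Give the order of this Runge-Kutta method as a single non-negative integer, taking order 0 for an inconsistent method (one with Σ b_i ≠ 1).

b = (-2, 9/13, 3/2)
c = (0, 2, 19/12)
Ac = (0, 0, 1)
Σ b_i: (-2)·1 + 9/13·1 + 3/2·1 = 5/26 ≠ 1 ⇒ order 0.

0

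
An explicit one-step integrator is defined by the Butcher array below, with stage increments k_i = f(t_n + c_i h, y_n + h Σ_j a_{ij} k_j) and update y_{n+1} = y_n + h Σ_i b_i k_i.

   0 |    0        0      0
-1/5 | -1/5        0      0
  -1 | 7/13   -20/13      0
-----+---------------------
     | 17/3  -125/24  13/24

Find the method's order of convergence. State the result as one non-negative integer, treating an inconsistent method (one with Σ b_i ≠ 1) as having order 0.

b = (17/3, -125/24, 13/24)
c = (0, -1/5, -1)
Ac = (0, 0, 4/13)
Σ b_i: 17/3·1 + (-125/24)·1 + 13/24·1 = 1 ✓
b·c: (-125/24)·(-1/5) + 13/24·(-1) = 1/2 ✓
b·c²: (-125/24)·1/25 + 13/24·1 = 1/3 ✓
b·Ac: 13/24·4/13 = 1/6 ✓; 3 stages ⇒ order 3.

3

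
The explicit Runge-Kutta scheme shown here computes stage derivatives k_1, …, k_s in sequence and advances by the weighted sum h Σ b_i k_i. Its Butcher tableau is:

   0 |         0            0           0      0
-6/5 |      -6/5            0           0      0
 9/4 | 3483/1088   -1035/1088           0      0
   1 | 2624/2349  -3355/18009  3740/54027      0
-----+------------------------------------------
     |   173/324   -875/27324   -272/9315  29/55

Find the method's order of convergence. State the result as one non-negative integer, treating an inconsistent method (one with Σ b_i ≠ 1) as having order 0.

b = (173/324, -875/27324, -272/9315, 29/55)
c = (0, -6/5, 9/4, 1)
Ac = (0, 0, 621/544, 11/29)
Σ b_i: 173/324·1 + (-875/27324)·1 + (-272/9315)·1 + 29/55·1 = 1 ✓
b·c: (-875/27324)·(-6/5) + (-272/9315)·9/4 + 29/55·1 = 1/2 ✓
b·c²: (-875/27324)·36/25 + (-272/9315)·81/16 + 29/55·1 = 1/3 ✓
b·Ac: (-272/9315)·621/544 + 29/55·11/29 = 1/6 ✓
b·c³: (-875/27324)·(-216/125) + (-272/9315)·729/64 + 29/55·1 = 1/4 ✓
b·(c∘Ac): (-272/9315)·5589/2176 + 29/55·11/29 = 1/8 ✓
b·Ac²: (-272/9315)·(-1863/1360) + 29/55·143/1740 = 1/12 ✓
b·A²c: 29/55·55/696 = 1/24 ✓; 4 stages ⇒ order 4.

4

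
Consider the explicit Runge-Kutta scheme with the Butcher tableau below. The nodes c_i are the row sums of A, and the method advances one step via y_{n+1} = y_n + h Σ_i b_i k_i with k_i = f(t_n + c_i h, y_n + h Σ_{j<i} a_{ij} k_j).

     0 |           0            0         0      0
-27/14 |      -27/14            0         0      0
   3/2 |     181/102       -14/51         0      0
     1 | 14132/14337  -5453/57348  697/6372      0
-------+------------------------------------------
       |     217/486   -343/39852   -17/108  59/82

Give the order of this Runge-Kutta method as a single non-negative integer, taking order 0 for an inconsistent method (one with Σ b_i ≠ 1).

b = (217/486, -343/39852, -17/108, 59/82)
c = (0, -27/14, 3/2, 1)
Ac = (0, 0, 9/17, 41/118)
Σ b_i: 217/486·1 + (-343/39852)·1 + (-17/108)·1 + 59/82·1 = 1 ✓
b·c: (-343/39852)·(-27/14) + (-17/108)·3/2 + 59/82·1 = 1/2 ✓
b·c²: (-343/39852)·729/196 + (-17/108)·9/4 + 59/82·1 = 1/3 ✓
b·Ac: (-17/108)·9/17 + 59/82·41/118 = 1/6 ✓
b·c³: (-343/39852)·(-19683/2744) + (-17/108)·27/8 + 59/82·1 = 1/4 ✓
b·(c∘Ac): (-17/108)·27/34 + 59/82·41/118 = 1/8 ✓
b·Ac²: (-17/108)·(-243/238) + 59/82·(-533/4956) = 1/12 ✓
b·A²c: 59/82·41/708 = 1/24 ✓; 4 stages ⇒ order 4.

4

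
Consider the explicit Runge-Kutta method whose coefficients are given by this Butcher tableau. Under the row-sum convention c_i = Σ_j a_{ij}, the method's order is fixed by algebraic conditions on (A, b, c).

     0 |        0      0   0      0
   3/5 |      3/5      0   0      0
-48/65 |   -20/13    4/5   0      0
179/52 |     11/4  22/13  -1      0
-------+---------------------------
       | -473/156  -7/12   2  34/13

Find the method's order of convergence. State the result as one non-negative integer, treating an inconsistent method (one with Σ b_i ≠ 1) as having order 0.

1

b = (-473/156, -7/12, 2, 34/13)
c = (0, 3/5, -48/65, 179/52)
Ac = (0, 0, 12/25, 114/65)
Σ b_i: (-473/156)·1 + (-7/12)·1 + 2·1 + 34/13·1 = 1 ✓
b·c: (-7/12)·3/5 + 2·(-48/65) + 34/13·179/52 = 4851/676 ≠ 1/2 ⇒ order 1.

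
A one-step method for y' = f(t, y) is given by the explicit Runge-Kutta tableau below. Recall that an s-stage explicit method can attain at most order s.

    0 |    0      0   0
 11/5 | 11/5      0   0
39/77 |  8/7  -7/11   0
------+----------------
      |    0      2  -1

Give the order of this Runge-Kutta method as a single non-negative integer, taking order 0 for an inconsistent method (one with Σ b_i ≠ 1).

1

b = (0, 2, -1)
c = (0, 11/5, 39/77)
Ac = (0, 0, -7/5)
Σ b_i: 2·1 + (-1)·1 = 1 ✓
b·c: 2·11/5 + (-1)·39/77 = 1499/385 ≠ 1/2 ⇒ order 1.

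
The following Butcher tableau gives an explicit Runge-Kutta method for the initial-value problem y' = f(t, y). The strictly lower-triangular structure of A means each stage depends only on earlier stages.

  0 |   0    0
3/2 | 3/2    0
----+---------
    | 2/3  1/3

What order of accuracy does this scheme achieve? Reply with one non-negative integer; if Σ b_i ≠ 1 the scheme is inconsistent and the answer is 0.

2

b = (2/3, 1/3)
c = (0, 3/2)
Σ b_i: 2/3·1 + 1/3·1 = 1 ✓
b·c: 1/3·3/2 = 1/2 ✓; 2 stages ⇒ order 2.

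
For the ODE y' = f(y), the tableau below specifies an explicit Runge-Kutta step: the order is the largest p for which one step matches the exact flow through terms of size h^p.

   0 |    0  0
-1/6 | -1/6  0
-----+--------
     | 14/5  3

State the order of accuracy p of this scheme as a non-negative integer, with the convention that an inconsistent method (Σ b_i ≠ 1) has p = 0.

b = (14/5, 3)
c = (0, -1/6)
Σ b_i: 14/5·1 + 3·1 = 29/5 ≠ 1 ⇒ order 0.

0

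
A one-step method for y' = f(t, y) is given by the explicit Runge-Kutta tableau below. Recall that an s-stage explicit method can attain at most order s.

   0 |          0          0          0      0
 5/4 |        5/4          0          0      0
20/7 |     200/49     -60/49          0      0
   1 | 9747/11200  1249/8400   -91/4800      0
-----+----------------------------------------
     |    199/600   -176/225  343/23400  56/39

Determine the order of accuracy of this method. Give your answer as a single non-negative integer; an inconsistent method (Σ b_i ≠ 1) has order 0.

4

b = (199/600, -176/225, 343/23400, 56/39)
c = (0, 5/4, 20/7, 1)
Ac = (0, 0, -75/49, 59/448)
Σ b_i: 199/600·1 + (-176/225)·1 + 343/23400·1 + 56/39·1 = 1 ✓
b·c: (-176/225)·5/4 + 343/23400·20/7 + 56/39·1 = 1/2 ✓
b·c²: (-176/225)·25/16 + 343/23400·400/49 + 56/39·1 = 1/3 ✓
b·Ac: 343/23400·(-75/49) + 56/39·59/448 = 1/6 ✓
b·c³: (-176/225)·125/64 + 343/23400·8000/343 + 56/39·1 = 1/4 ✓
b·(c∘Ac): 343/23400·(-1500/343) + 56/39·59/448 = 1/8 ✓
b·Ac²: 343/23400·(-375/196) + 56/39·139/1792 = 1/12 ✓
b·A²c: 56/39·13/448 = 1/24 ✓; 4 stages ⇒ order 4.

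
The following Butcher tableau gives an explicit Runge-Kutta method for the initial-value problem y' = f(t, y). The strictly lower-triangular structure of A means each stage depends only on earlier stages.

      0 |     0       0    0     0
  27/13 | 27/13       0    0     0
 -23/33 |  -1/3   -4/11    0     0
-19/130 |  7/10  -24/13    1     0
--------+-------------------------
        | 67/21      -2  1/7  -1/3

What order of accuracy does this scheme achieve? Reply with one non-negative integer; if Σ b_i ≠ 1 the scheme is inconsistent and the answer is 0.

b = (67/21, -2, 1/7, -1/3)
c = (0, 27/13, -23/33, -19/130)
Ac = (0, 0, -108/143, -25271/5577)
Σ b_i: 67/21·1 + (-2)·1 + 1/7·1 + (-1/3)·1 = 1 ✓
b·c: (-2)·27/13 + 1/7·(-23/33) + (-1/3)·(-19/130) = -42089/10010 ≠ 1/2 ⇒ order 1.

1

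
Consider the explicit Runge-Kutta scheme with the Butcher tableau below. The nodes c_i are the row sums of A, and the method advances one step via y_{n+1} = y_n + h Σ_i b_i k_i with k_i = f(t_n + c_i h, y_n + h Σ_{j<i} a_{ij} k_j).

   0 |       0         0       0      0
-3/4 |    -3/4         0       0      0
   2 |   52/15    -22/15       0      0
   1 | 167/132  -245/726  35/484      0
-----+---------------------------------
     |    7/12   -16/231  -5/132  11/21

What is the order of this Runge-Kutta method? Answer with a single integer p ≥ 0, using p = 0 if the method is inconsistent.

4

b = (7/12, -16/231, -5/132, 11/21)
c = (0, -3/4, 2, 1)
Ac = (0, 0, 11/10, 35/88)
Σ b_i: 7/12·1 + (-16/231)·1 + (-5/132)·1 + 11/21·1 = 1 ✓
b·c: (-16/231)·(-3/4) + (-5/132)·2 + 11/21·1 = 1/2 ✓
b·c²: (-16/231)·9/16 + (-5/132)·4 + 11/21·1 = 1/3 ✓
b·Ac: (-5/132)·11/10 + 11/21·35/88 = 1/6 ✓
b·c³: (-16/231)·(-27/64) + (-5/132)·8 + 11/21·1 = 1/4 ✓
b·(c∘Ac): (-5/132)·11/5 + 11/21·35/88 = 1/8 ✓
b·Ac²: (-5/132)·(-33/40) + 11/21·35/352 = 1/12 ✓
b·A²c: 11/21·7/88 = 1/24 ✓; 4 stages ⇒ order 4.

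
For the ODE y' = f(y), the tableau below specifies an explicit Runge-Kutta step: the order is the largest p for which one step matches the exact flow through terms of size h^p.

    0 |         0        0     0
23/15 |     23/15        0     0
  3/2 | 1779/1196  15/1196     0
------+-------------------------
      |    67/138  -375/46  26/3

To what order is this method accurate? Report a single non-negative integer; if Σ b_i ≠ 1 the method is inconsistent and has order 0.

b = (67/138, -375/46, 26/3)
c = (0, 23/15, 3/2)
Ac = (0, 0, 1/52)
Σ b_i: 67/138·1 + (-375/46)·1 + 26/3·1 = 1 ✓
b·c: (-375/46)·23/15 + 26/3·3/2 = 1/2 ✓
b·c²: (-375/46)·529/225 + 26/3·9/4 = 1/3 ✓
b·Ac: 26/3·1/52 = 1/6 ✓; 3 stages ⇒ order 3.

3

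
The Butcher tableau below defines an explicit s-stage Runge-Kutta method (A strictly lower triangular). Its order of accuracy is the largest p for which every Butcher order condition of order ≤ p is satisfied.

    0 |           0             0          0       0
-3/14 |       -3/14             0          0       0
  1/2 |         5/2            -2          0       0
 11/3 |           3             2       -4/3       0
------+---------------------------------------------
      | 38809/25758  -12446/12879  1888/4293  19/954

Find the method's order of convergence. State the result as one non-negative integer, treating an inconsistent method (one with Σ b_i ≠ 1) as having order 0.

3

b = (38809/25758, -12446/12879, 1888/4293, 19/954)
c = (0, -3/14, 1/2, 11/3)
Ac = (0, 0, 3/7, -23/21)
Σ b_i: 38809/25758·1 + (-12446/12879)·1 + 1888/4293·1 + 19/954·1 = 1 ✓
b·c: (-12446/12879)·(-3/14) + 1888/4293·1/2 + 19/954·11/3 = 1/2 ✓
b·c²: (-12446/12879)·9/196 + 1888/4293·1/4 + 19/954·121/9 = 1/3 ✓
b·Ac: 1888/4293·3/7 + 19/954·(-23/21) = 1/6 ✓
b·c³: (-12446/12879)·(-27/2744) + 1888/4293·1/8 + 19/954·1331/27 = 377299/360612 ≠ 1/4 ⇒ order 3.
b·(c∘Ac): 1888/4293·3/14 + 19/954·(-253/63) = 857/60102 ≠ 1/8
b·Ac²: 1888/4293·(-9/98) + 19/954·(-71/294) = -1811/40068 ≠ 1/12
b·A²c: 19/954·(-4/7) = -38/3339 ≠ 1/24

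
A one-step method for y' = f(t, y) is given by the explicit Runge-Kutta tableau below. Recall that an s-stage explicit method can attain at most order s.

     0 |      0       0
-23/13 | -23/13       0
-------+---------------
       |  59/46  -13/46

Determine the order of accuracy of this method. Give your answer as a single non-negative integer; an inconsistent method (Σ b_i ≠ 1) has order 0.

b = (59/46, -13/46)
c = (0, -23/13)
Σ b_i: 59/46·1 + (-13/46)·1 = 1 ✓
b·c: (-13/46)·(-23/13) = 1/2 ✓; 2 stages ⇒ order 2.

2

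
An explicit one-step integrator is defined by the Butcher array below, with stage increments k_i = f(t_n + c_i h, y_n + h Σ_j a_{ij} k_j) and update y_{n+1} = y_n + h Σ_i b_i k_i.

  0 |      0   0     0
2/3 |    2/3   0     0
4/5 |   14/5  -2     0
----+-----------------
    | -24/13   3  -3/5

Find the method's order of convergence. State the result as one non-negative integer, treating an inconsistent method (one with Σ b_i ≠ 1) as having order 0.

b = (-24/13, 3, -3/5)
c = (0, 2/3, 4/5)
Ac = (0, 0, -4/3)
Σ b_i: (-24/13)·1 + 3·1 + (-3/5)·1 = 36/65 ≠ 1 ⇒ order 0.

0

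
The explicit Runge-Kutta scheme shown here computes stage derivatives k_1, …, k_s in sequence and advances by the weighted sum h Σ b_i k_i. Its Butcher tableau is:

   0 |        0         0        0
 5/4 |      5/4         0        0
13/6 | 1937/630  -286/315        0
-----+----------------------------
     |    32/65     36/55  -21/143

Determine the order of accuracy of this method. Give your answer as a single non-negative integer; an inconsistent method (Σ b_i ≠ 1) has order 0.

3

b = (32/65, 36/55, -21/143)
c = (0, 5/4, 13/6)
Ac = (0, 0, -143/126)
Σ b_i: 32/65·1 + 36/55·1 + (-21/143)·1 = 1 ✓
b·c: 36/55·5/4 + (-21/143)·13/6 = 1/2 ✓
b·c²: 36/55·25/16 + (-21/143)·169/36 = 1/3 ✓
b·Ac: (-21/143)·(-143/126) = 1/6 ✓; 3 stages ⇒ order 3.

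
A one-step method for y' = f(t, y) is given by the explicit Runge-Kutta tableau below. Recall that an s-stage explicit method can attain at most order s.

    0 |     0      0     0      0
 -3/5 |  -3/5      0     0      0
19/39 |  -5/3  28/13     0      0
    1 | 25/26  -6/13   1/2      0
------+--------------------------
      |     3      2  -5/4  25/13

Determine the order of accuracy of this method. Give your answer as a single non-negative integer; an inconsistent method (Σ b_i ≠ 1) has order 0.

b = (3, 2, -5/4, 25/13)
c = (0, -3/5, 19/39, 1)
Ac = (0, 0, -84/65, 203/390)
Σ b_i: 3·1 + 2·1 + (-5/4)·1 + 25/13·1 = 295/52 ≠ 1 ⇒ order 0.

0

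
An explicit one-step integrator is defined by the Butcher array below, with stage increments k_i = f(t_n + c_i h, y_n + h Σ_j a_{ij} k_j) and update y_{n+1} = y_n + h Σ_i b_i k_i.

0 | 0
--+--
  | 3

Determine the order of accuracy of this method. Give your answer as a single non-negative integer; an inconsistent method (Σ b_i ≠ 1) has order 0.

b = (3)
c = (0)
Σ b_i: 3·1 = 3 ≠ 1 ⇒ order 0.

0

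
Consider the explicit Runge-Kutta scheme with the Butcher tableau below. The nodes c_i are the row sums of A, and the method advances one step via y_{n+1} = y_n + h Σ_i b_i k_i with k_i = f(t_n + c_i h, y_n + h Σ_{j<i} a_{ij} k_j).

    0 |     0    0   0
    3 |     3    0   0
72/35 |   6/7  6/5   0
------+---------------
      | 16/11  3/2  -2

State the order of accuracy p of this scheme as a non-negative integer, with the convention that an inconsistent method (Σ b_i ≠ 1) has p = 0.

b = (16/11, 3/2, -2)
c = (0, 3, 72/35)
Ac = (0, 0, 18/5)
Σ b_i: 16/11·1 + 3/2·1 + (-2)·1 = 21/22 ≠ 1 ⇒ order 0.

0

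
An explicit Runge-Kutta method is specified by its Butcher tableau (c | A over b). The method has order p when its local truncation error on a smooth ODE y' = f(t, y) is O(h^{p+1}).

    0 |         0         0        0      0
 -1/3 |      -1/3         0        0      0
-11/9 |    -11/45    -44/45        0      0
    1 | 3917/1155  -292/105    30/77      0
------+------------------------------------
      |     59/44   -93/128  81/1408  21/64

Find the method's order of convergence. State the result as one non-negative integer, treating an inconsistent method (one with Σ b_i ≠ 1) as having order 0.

4

b = (59/44, -93/128, 81/1408, 21/64)
c = (0, -1/3, -11/9, 1)
Ac = (0, 0, 44/135, 142/315)
Σ b_i: 59/44·1 + (-93/128)·1 + 81/1408·1 + 21/64·1 = 1 ✓
b·c: (-93/128)·(-1/3) + 81/1408·(-11/9) + 21/64·1 = 1/2 ✓
b·c²: (-93/128)·1/9 + 81/1408·121/81 + 21/64·1 = 1/3 ✓
b·Ac: 81/1408·44/135 + 21/64·142/315 = 1/6 ✓
b·c³: (-93/128)·(-1/27) + 81/1408·(-1331/729) + 21/64·1 = 1/4 ✓
b·(c∘Ac): 81/1408·(-484/1215) + 21/64·142/315 = 1/8 ✓
b·Ac²: 81/1408·(-44/405) + 21/64·86/315 = 1/12 ✓
b·A²c: 21/64·8/63 = 1/24 ✓; 4 stages ⇒ order 4.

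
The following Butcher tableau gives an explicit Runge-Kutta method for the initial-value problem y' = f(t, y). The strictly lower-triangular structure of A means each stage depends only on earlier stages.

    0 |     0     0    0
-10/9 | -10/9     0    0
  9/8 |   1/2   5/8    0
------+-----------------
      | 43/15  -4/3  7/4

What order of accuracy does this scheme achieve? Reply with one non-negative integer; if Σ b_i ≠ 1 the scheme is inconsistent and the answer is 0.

0

b = (43/15, -4/3, 7/4)
c = (0, -10/9, 9/8)
Ac = (0, 0, -25/36)
Σ b_i: 43/15·1 + (-4/3)·1 + 7/4·1 = 197/60 ≠ 1 ⇒ order 0.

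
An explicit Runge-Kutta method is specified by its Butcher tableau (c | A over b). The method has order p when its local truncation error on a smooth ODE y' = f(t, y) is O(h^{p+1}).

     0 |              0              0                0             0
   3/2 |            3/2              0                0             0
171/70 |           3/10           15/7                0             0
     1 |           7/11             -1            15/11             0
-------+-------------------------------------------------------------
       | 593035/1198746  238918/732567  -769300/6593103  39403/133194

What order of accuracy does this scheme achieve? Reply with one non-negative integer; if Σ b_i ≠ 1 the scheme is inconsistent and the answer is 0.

3

b = (593035/1198746, 238918/732567, -769300/6593103, 39403/133194)
c = (0, 3/2, 171/70, 1)
Ac = (0, 0, 45/14, 141/77)
Σ b_i: 593035/1198746·1 + 238918/732567·1 + (-769300/6593103)·1 + 39403/133194·1 = 1 ✓
b·c: 238918/732567·3/2 + (-769300/6593103)·171/70 + 39403/133194·1 = 1/2 ✓
b·c²: 238918/732567·9/4 + (-769300/6593103)·29241/4900 + 39403/133194·1 = 1/3 ✓
b·Ac: (-769300/6593103)·45/14 + 39403/133194·141/77 = 1/6 ✓
b·c³: 238918/732567·27/8 + (-769300/6593103)·5000211/343000 + 39403/133194·1 = -2838431/9323580 ≠ 1/4 ⇒ order 3.
b·(c∘Ac): (-769300/6593103)·1539/196 + 39403/133194·141/77 = -182887/488378 ≠ 1/8
b·Ac²: (-769300/6593103)·135/28 + 39403/133194·15867/2695 = 1832321/1553930 ≠ 1/12
b·A²c: 39403/133194·675/154 = 1266525/976756 ≠ 1/24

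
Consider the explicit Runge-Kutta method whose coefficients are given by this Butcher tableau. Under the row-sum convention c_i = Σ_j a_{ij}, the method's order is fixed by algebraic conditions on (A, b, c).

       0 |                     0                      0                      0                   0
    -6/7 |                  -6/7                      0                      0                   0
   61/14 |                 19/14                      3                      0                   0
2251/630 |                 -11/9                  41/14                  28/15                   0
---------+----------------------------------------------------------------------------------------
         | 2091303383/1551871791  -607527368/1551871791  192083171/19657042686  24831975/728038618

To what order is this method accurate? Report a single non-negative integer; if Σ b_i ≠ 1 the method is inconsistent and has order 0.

3

b = (2091303383/1551871791, -607527368/1551871791, 192083171/19657042686, 24831975/728038618)
c = (0, -6/7, 61/14, 2251/630)
Ac = (0, 0, -18/7, 4133/735)
Σ b_i: 2091303383/1551871791·1 + (-607527368/1551871791)·1 + 192083171/19657042686·1 + 24831975/728038618·1 = 1 ✓
b·c: (-607527368/1551871791)·(-6/7) + 192083171/19657042686·61/14 + 24831975/728038618·2251/630 = 1/2 ✓
b·c²: (-607527368/1551871791)·36/49 + 192083171/19657042686·3721/196 + 24831975/728038618·5067001/396900 = 1/3 ✓
b·Ac: 192083171/19657042686·(-18/7) + 24831975/728038618·4133/735 = 1/6 ✓
b·c³: (-607527368/1551871791)·(-216/343) + 192083171/19657042686·226981/2744 + 24831975/728038618·11405819251/250047000 = 23822339963573/9125006131080 ≠ 1/4 ⇒ order 3.
b·(c∘Ac): 192083171/19657042686·(-549/49) + 24831975/728038618·9303383/463050 = 397141001/689720796 ≠ 1/8
b·Ac²: 192083171/19657042686·108/49 + 24831975/728038618·193399/5145 = 6643747027/5096270326 ≠ 1/12
b·A²c: 24831975/728038618·(-24/5) = -59596740/364019309 ≠ 1/24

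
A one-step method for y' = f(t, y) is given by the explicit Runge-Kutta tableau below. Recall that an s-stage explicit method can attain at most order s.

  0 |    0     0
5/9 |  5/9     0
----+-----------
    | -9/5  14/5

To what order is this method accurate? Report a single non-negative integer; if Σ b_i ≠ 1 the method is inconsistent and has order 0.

1

b = (-9/5, 14/5)
c = (0, 5/9)
Σ b_i: (-9/5)·1 + 14/5·1 = 1 ✓
b·c: 14/5·5/9 = 14/9 ≠ 1/2 ⇒ order 1.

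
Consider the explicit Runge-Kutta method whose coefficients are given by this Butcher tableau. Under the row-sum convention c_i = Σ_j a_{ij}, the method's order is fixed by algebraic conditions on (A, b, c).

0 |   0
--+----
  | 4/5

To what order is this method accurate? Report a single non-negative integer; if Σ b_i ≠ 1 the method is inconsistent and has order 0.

0

b = (4/5)
c = (0)
Σ b_i: 4/5·1 = 4/5 ≠ 1 ⇒ order 0.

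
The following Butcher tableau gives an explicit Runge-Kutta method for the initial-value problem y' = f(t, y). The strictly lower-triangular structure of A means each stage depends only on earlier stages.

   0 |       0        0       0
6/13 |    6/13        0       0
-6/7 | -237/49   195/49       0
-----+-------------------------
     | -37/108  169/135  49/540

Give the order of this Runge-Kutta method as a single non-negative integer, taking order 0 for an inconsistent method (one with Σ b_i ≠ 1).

3

b = (-37/108, 169/135, 49/540)
c = (0, 6/13, -6/7)
Ac = (0, 0, 90/49)
Σ b_i: (-37/108)·1 + 169/135·1 + 49/540·1 = 1 ✓
b·c: 169/135·6/13 + 49/540·(-6/7) = 1/2 ✓
b·c²: 169/135·36/169 + 49/540·36/49 = 1/3 ✓
b·Ac: 49/540·90/49 = 1/6 ✓; 3 stages ⇒ order 3.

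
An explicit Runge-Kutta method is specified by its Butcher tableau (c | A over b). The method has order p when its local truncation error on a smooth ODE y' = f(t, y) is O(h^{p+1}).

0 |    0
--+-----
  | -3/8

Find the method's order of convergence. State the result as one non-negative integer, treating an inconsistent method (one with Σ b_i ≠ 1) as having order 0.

0

b = (-3/8)
c = (0)
Σ b_i: (-3/8)·1 = -3/8 ≠ 1 ⇒ order 0.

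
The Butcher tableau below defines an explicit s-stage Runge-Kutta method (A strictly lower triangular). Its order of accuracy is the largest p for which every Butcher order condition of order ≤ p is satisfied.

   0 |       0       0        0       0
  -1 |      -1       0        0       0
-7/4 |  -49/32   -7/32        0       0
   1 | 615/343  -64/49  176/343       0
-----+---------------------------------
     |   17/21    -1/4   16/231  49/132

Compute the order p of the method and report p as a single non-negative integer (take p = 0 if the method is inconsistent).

b = (17/21, -1/4, 16/231, 49/132)
c = (0, -1, -7/4, 1)
Ac = (0, 0, 7/32, 20/49)
Σ b_i: 17/21·1 + (-1/4)·1 + 16/231·1 + 49/132·1 = 1 ✓
b·c: (-1/4)·(-1) + 16/231·(-7/4) + 49/132·1 = 1/2 ✓
b·c²: (-1/4)·1 + 16/231·49/16 + 49/132·1 = 1/3 ✓
b·Ac: 16/231·7/32 + 49/132·20/49 = 1/6 ✓
b·c³: (-1/4)·(-1) + 16/231·(-343/64) + 49/132·1 = 1/4 ✓
b·(c∘Ac): 16/231·(-49/128) + 49/132·20/49 = 1/8 ✓
b·Ac²: 16/231·(-7/32) + 49/132·13/49 = 1/12 ✓
b·A²c: 49/132·11/98 = 1/24 ✓; 4 stages ⇒ order 4.

4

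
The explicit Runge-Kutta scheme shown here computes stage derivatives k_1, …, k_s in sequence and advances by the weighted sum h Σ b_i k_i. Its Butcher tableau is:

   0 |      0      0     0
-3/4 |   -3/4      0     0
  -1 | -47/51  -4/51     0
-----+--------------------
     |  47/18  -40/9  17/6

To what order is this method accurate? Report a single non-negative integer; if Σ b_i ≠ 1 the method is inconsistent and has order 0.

b = (47/18, -40/9, 17/6)
c = (0, -3/4, -1)
Ac = (0, 0, 1/17)
Σ b_i: 47/18·1 + (-40/9)·1 + 17/6·1 = 1 ✓
b·c: (-40/9)·(-3/4) + 17/6·(-1) = 1/2 ✓
b·c²: (-40/9)·9/16 + 17/6·1 = 1/3 ✓
b·Ac: 17/6·1/17 = 1/6 ✓; 3 stages ⇒ order 3.

3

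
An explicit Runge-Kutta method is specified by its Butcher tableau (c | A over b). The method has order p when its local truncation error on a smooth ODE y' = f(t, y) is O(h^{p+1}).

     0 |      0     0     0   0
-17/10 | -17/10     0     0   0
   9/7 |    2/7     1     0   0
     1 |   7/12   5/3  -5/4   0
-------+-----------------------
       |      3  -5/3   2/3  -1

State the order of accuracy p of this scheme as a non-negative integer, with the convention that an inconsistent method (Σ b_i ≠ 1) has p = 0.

1

b = (3, -5/3, 2/3, -1)
c = (0, -17/10, 9/7, 1)
Ac = (0, 0, -17/10, -373/84)
Σ b_i: 3·1 + (-5/3)·1 + 2/3·1 + (-1)·1 = 1 ✓
b·c: (-5/3)·(-17/10) + 2/3·9/7 + (-1)·1 = 113/42 ≠ 1/2 ⇒ order 1.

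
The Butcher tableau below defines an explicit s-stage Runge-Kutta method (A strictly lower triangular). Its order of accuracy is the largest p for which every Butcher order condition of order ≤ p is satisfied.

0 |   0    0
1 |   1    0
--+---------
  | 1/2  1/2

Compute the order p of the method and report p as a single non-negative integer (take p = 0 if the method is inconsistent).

b = (1/2, 1/2)
c = (0, 1)
Σ b_i: 1/2·1 + 1/2·1 = 1 ✓
b·c: 1/2·1 = 1/2 ✓; 2 stages ⇒ order 2.

2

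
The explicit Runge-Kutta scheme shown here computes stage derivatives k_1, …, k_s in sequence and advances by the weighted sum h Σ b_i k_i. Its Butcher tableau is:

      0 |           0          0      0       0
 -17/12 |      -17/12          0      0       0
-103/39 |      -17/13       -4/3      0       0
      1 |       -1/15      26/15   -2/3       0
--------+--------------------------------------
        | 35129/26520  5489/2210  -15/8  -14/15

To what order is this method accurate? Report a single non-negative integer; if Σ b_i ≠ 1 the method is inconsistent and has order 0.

b = (35129/26520, 5489/2210, -15/8, -14/15)
c = (0, -17/12, -103/39, 1)
Ac = (0, 0, 17/9, -271/390)
Σ b_i: 35129/26520·1 + 5489/2210·1 + (-15/8)·1 + (-14/15)·1 = 1 ✓
b·c: 5489/2210·(-17/12) + (-15/8)·(-103/39) + (-14/15)·1 = 1/2 ✓
b·c²: 5489/2210·289/144 + (-15/8)·10609/1521 + (-14/15)·1 = -2196767/243360 ≠ 1/3 ⇒ order 2.
b·Ac: (-15/8)·17/9 + (-14/15)·(-271/390) = -67699/23400 ≠ 1/6

2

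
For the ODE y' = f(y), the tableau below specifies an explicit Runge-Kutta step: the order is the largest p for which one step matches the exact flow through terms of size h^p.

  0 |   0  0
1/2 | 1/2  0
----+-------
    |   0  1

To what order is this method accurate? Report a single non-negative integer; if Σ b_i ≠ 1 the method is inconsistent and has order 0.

b = (0, 1)
c = (0, 1/2)
Σ b_i: 1·1 = 1 ✓
b·c: 1·1/2 = 1/2 ✓; 2 stages ⇒ order 2.

2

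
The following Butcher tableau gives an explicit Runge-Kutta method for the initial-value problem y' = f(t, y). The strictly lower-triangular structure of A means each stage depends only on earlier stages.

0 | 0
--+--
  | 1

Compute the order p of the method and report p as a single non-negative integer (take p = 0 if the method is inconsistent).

b = (1)
c = (0)
Σ b_i: 1·1 = 1 ✓; 1 stage ⇒ order 1.

1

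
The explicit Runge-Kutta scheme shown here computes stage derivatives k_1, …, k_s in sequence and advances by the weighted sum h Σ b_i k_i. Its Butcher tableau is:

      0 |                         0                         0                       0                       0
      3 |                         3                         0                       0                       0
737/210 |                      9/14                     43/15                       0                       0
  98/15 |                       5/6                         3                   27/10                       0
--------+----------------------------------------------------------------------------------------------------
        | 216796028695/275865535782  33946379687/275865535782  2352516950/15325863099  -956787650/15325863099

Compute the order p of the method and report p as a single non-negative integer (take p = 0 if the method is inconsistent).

b = (216796028695/275865535782, 33946379687/275865535782, 2352516950/15325863099, -956787650/15325863099)
c = (0, 3, 737/210, 98/15)
Ac = (0, 0, 43/5, 12933/700)
Σ b_i: 216796028695/275865535782·1 + 33946379687/275865535782·1 + 2352516950/15325863099·1 + (-956787650/15325863099)·1 = 1 ✓
b·c: 33946379687/275865535782·3 + 2352516950/15325863099·737/210 + (-956787650/15325863099)·98/15 = 1/2 ✓
b·c²: 33946379687/275865535782·9 + 2352516950/15325863099·543169/44100 + (-956787650/15325863099)·9604/225 = 1/3 ✓
b·Ac: 2352516950/15325863099·43/5 + (-956787650/15325863099)·12933/700 = 1/6 ✓
b·c³: 33946379687/275865535782·27 + 2352516950/15325863099·400315553/9261000 + (-956787650/15325863099)·941192/3375 = -61674288202469/8275966073460 ≠ 1/4 ⇒ order 3.
b·(c∘Ac): 2352516950/15325863099·31691/1050 + (-956787650/15325863099)·30177/250 = -667327216808/229887946485 ≠ 1/8
b·Ac²: 2352516950/15325863099·129/5 + (-956787650/15325863099)·2952507/49000 = 142028280049/715206944620 ≠ 1/12
b·A²c: (-956787650/15325863099)·1161/50 = -7405536411/5108621033 ≠ 1/24

3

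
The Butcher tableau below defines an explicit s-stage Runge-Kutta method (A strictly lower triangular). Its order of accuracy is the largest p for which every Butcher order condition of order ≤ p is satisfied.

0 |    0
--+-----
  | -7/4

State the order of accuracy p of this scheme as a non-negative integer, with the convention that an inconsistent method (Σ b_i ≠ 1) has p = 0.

b = (-7/4)
c = (0)
Σ b_i: (-7/4)·1 = -7/4 ≠ 1 ⇒ order 0.

0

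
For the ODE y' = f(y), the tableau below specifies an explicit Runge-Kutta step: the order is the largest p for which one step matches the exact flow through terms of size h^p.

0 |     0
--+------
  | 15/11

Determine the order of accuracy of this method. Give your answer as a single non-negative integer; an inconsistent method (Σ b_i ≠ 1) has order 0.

b = (15/11)
c = (0)
Σ b_i: 15/11·1 = 15/11 ≠ 1 ⇒ order 0.

0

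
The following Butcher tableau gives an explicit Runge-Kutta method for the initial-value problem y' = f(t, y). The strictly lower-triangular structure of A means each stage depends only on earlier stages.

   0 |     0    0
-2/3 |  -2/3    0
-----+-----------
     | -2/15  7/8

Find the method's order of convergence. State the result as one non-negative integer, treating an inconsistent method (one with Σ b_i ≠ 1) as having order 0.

b = (-2/15, 7/8)
c = (0, -2/3)
Σ b_i: (-2/15)·1 + 7/8·1 = 89/120 ≠ 1 ⇒ order 0.

0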